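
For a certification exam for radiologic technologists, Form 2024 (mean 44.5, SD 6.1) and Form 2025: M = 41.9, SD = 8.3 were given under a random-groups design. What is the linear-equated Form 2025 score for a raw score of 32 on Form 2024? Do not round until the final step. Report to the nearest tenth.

24.9

Linear equating: y = (SD_Y/SD_X)(x − M_X) + M_Y
y = (8.3/6.1)(32 − 44.5) + 41.9
y = 1.360656 × -12.5 + 41.9 = -17.0082 + 41.9 = 24.9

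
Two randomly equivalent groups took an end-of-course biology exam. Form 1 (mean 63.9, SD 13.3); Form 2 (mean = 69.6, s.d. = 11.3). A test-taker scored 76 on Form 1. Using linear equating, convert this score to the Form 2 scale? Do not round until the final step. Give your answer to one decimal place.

79.9

Linear equating: y = (SD_Y/SD_X)(x − M_X) + M_Y
y = (11.3/13.3)(76 − 63.9) + 69.6
y = 0.849624 × 12.1 + 69.6 = 10.2805 + 69.6 = 79.9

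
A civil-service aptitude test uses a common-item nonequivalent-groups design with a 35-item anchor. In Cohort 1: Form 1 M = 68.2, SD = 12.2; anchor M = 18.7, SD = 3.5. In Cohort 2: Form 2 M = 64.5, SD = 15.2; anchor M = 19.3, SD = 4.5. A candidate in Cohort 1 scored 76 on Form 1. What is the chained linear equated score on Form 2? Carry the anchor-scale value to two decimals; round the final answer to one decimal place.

Form 1 → anchor (Cohort 1): v = (3.5/12.2)(76 − 68.2) + 18.7 = 20.94
anchor → Form 2 (Cohort 2): y = (15.2/4.5)(20.94 − 19.3) + 64.5 = 70.0

70.0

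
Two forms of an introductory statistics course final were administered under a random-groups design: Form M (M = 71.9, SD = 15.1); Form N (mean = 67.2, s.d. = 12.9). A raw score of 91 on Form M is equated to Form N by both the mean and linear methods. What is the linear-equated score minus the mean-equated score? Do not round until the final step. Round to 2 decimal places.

-2.78

Mean-equated: 91 + (67.2 − 71.9) = 86.30
Linear-equated: (12.9/15.1)(91 − 71.9) + 67.2 = 83.517
Difference = 83.517 − 86.30 = -2.78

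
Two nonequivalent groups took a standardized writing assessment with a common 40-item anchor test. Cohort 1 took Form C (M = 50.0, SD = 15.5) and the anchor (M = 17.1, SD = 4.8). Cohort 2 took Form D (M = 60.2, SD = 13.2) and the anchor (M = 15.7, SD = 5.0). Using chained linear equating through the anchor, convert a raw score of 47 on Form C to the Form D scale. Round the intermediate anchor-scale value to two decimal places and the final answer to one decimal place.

Form C → anchor (Cohort 1): v = (4.8/15.5)(47 − 50.0) + 17.1 = 16.17
anchor → Form D (Cohort 2): y = (13.2/5.0)(16.17 − 15.7) + 60.2 = 61.4

61.4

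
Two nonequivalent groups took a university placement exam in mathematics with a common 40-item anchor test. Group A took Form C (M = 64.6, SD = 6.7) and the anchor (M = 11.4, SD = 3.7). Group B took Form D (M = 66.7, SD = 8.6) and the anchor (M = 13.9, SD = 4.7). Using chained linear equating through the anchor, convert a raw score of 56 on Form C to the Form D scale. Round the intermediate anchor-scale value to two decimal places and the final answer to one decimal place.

53.4

Form C → anchor (Group A): v = (3.7/6.7)(56 − 64.6) + 11.4 = 6.65
anchor → Form D (Group B): y = (8.6/4.7)(6.65 − 13.9) + 66.7 = 53.4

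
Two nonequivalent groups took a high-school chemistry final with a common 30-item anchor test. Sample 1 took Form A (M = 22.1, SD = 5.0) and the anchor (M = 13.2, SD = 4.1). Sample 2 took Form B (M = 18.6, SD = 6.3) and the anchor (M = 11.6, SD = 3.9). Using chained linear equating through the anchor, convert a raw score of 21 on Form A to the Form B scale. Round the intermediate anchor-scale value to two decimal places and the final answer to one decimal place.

Form A → anchor (Sample 1): v = (4.1/5.0)(21 − 22.1) + 13.2 = 12.30
anchor → Form B (Sample 2): y = (6.3/3.9)(12.30 − 11.6) + 18.6 = 19.7

19.7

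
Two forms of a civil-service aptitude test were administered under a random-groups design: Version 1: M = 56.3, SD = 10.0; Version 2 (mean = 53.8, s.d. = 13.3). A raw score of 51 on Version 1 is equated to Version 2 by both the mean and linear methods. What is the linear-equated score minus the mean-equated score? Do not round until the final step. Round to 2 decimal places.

Mean-equated: 51 + (53.8 − 56.3) = 48.50
Linear-equated: (13.3/10.0)(51 − 56.3) + 53.8 = 46.751
Difference = 46.751 − 48.50 = -1.75

-1.75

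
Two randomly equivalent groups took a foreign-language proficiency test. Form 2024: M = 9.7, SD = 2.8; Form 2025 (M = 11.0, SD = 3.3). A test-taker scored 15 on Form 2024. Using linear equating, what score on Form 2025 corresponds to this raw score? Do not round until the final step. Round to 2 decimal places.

Linear equating: y = (SD_Y/SD_X)(x − M_X) + M_Y
y = (3.3/2.8)(15 − 9.7) + 11.0
y = 1.178571 × 5.3 + 11.0 = 6.2464 + 11.0 = 17.25

17.25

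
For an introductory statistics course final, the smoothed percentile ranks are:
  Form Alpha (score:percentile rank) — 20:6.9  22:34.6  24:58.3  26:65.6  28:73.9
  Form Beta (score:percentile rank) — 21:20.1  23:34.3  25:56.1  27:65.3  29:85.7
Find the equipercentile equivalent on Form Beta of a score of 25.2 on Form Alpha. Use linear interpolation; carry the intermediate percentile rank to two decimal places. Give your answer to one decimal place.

26.4

PR of 25.2 on Form Alpha: 58.3 + (25.2 − 24)/(26 − 24) × (65.6 − 58.3) = 62.68
On Form Beta, PR 62.68 falls between score 25 (PR 56.1) and 27 (PR 65.3).
Interpolate: 25 + (62.68 − 56.1)/(65.3 − 56.1) × (27 − 25) = 26.4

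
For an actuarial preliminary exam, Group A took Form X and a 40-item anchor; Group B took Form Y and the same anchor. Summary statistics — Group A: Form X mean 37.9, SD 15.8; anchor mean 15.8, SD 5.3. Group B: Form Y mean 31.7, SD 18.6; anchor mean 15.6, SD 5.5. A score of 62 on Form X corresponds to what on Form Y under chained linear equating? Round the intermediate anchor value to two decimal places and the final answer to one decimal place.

Form X → anchor (Group A): v = (5.3/15.8)(62 − 37.9) + 15.8 = 23.88
anchor → Form Y (Group B): y = (18.6/5.5)(23.88 − 15.6) + 31.7 = 59.7

59.7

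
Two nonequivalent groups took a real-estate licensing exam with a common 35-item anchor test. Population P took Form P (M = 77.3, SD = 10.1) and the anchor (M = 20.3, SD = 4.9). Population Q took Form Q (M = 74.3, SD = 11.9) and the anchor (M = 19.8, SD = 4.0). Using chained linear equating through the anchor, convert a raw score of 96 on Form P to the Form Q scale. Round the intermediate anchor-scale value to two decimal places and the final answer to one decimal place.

102.8

Form P → anchor (Population P): v = (4.9/10.1)(96 − 77.3) + 20.3 = 29.37
anchor → Form Q (Population Q): y = (11.9/4.0)(29.37 − 19.8) + 74.3 = 102.8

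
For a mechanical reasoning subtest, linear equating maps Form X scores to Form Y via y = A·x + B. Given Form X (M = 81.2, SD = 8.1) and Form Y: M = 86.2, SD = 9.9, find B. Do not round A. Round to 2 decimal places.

-13.04

A = SD_Y / SD_X = 9.9 / 8.1 = 1.222222
B = M_Y − A·M_X = 86.2 − 1.222222 × 81.2 = -13.04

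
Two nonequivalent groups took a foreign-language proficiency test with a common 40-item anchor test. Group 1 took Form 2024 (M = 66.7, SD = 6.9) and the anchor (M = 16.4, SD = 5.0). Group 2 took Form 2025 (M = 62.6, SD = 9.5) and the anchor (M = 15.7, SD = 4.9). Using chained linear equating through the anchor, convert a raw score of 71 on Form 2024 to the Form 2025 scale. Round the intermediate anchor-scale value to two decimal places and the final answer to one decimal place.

70.0

Form 2024 → anchor (Group 1): v = (5.0/6.9)(71 − 66.7) + 16.4 = 19.52
anchor → Form 2025 (Group 2): y = (9.5/4.9)(19.52 − 15.7) + 62.6 = 70.0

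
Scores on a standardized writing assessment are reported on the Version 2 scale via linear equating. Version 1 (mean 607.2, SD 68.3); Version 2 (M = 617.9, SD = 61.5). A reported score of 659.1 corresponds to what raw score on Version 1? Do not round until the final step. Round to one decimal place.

Invert y = (SD_Y/SD_X)(x − M_X) + M_Y:
x = (SD_X/SD_Y)(y − M_Y) + M_X = (68.3/61.5)(659.1 − 617.9) + 607.2
x = 1.110569 × 41.200 + 607.2 = 653.0

653.0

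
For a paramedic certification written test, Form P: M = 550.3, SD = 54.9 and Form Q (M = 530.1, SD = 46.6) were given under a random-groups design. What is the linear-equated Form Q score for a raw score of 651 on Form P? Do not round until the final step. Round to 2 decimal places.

615.58

Linear equating: y = (SD_Y/SD_X)(x − M_X) + M_Y
y = (46.6/54.9)(651 − 550.3) + 530.1
y = 0.848816 × 100.7 + 530.1 = 85.4758 + 530.1 = 615.58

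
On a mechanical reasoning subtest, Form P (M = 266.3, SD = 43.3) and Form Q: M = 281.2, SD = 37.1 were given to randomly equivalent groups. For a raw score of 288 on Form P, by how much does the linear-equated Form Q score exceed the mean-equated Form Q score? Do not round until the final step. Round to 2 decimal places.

Mean-equated: 288 + (281.2 − 266.3) = 302.90
Linear-equated: (37.1/43.3)(288 − 266.3) + 281.2 = 299.793
Difference = 299.793 − 302.90 = -3.11

-3.11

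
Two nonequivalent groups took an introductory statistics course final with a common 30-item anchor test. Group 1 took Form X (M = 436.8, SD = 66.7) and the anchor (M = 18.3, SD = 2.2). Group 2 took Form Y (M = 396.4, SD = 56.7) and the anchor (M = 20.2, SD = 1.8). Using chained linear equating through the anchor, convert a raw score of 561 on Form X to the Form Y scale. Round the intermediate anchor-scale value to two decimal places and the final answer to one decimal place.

465.7

Form X → anchor (Group 1): v = (2.2/66.7)(561 − 436.8) + 18.3 = 22.40
anchor → Form Y (Group 2): y = (56.7/1.8)(22.40 − 20.2) + 396.4 = 465.7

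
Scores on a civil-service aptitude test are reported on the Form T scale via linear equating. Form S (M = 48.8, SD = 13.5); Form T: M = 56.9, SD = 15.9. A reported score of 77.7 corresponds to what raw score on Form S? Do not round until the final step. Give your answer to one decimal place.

66.5

Invert y = (SD_Y/SD_X)(x − M_X) + M_Y:
x = (SD_X/SD_Y)(y − M_Y) + M_X = (13.5/15.9)(77.7 − 56.9) + 48.8
x = 0.849057 × 20.800 + 48.8 = 66.5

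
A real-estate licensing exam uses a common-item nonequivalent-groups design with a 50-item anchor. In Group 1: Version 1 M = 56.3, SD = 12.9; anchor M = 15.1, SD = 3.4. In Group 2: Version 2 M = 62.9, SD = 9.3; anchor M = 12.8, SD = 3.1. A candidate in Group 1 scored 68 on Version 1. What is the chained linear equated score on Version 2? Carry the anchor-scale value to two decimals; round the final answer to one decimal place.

Version 1 → anchor (Group 1): v = (3.4/12.9)(68 − 56.3) + 15.1 = 18.18
anchor → Version 2 (Group 2): y = (9.3/3.1)(18.18 − 12.8) + 62.9 = 79.0

79.0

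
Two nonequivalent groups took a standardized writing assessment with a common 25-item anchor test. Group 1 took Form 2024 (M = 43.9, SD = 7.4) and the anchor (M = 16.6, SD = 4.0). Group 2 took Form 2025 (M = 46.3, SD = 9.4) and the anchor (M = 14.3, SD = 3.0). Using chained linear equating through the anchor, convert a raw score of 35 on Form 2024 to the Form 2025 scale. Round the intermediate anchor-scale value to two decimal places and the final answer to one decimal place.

38.4

Form 2024 → anchor (Group 1): v = (4.0/7.4)(35 − 43.9) + 16.6 = 11.79
anchor → Form 2025 (Group 2): y = (9.4/3.0)(11.79 − 14.3) + 46.3 = 38.4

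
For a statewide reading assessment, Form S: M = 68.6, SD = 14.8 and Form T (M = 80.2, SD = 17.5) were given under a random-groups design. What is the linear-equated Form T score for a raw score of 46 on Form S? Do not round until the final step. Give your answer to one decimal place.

Linear equating: y = (SD_Y/SD_X)(x − M_X) + M_Y
y = (17.5/14.8)(46 − 68.6) + 80.2
y = 1.182432 × -22.6 + 80.2 = -26.7230 + 80.2 = 53.5

53.5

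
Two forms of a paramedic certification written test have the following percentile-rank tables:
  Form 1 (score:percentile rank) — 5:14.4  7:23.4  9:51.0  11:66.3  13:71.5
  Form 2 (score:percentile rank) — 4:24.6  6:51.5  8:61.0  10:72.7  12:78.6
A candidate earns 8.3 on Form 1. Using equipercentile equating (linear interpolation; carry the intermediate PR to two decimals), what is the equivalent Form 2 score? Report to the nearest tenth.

5.2

PR of 8.3 on Form 1: 23.4 + (8.3 − 7)/(9 − 7) × (51.0 − 23.4) = 41.34
On Form 2, PR 41.34 falls between score 4 (PR 24.6) and 6 (PR 51.5).
Interpolate: 4 + (41.34 − 24.6)/(51.5 − 24.6) × (6 − 4) = 5.2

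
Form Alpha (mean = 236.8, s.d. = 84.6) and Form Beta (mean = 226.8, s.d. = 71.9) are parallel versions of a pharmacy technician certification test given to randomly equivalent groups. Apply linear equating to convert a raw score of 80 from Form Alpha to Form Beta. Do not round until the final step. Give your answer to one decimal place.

Linear equating: y = (SD_Y/SD_X)(x − M_X) + M_Y
y = (71.9/84.6)(80 − 236.8) + 226.8
y = 0.849882 × -156.8 + 226.8 = -133.2615 + 226.8 = 93.5

93.5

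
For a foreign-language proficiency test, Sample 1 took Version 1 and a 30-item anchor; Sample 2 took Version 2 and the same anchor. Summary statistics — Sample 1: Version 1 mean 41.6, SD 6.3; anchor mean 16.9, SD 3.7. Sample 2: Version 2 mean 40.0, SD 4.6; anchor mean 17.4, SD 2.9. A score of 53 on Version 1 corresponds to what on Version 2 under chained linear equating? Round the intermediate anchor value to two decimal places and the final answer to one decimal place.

49.8

Version 1 → anchor (Sample 1): v = (3.7/6.3)(53 − 41.6) + 16.9 = 23.60
anchor → Version 2 (Sample 2): y = (4.6/2.9)(23.60 − 17.4) + 40.0 = 49.8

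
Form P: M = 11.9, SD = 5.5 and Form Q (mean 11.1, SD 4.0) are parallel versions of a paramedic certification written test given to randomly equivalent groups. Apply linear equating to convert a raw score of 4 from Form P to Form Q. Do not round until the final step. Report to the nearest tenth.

Linear equating: y = (SD_Y/SD_X)(x − M_X) + M_Y
y = (4.0/5.5)(4 − 11.9) + 11.1
y = 0.727273 × -7.9 + 11.1 = -5.7455 + 11.1 = 5.4

5.4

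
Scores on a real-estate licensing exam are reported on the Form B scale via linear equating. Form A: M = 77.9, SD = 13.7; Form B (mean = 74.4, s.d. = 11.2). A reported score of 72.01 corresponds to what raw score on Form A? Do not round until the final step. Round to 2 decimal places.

Invert y = (SD_Y/SD_X)(x − M_X) + M_Y:
x = (SD_X/SD_Y)(y − M_Y) + M_X = (13.7/11.2)(72.01 − 74.4) + 77.9
x = 1.223214 × -2.390 + 77.9 = 74.98

74.98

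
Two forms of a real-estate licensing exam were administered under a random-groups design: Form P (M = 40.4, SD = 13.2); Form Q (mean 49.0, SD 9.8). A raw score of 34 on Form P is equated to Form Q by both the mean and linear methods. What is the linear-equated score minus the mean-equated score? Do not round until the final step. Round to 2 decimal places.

1.65

Mean-equated: 34 + (49.0 − 40.4) = 42.60
Linear-equated: (9.8/13.2)(34 − 40.4) + 49.0 = 44.248
Difference = 44.248 − 42.60 = 1.65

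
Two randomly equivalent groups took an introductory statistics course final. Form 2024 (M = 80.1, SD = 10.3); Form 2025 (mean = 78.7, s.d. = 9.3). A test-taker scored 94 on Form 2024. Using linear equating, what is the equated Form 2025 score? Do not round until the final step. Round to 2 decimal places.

91.25

Linear equating: y = (SD_Y/SD_X)(x − M_X) + M_Y
y = (9.3/10.3)(94 − 80.1) + 78.7
y = 0.902913 × 13.9 + 78.7 = 12.5505 + 78.7 = 91.25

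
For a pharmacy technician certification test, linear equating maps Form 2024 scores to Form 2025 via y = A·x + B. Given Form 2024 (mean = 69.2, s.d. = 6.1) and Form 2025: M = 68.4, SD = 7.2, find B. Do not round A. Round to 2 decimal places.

-13.28

A = SD_Y / SD_X = 7.2 / 6.1 = 1.180328
B = M_Y − A·M_X = 68.4 − 1.180328 × 69.2 = -13.28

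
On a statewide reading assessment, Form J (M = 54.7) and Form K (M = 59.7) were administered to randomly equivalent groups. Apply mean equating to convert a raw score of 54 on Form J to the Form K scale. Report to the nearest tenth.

59.0

Mean equating: y = x + (M_Y − M_X) = 54 + (59.7 − 54.7) = 59.0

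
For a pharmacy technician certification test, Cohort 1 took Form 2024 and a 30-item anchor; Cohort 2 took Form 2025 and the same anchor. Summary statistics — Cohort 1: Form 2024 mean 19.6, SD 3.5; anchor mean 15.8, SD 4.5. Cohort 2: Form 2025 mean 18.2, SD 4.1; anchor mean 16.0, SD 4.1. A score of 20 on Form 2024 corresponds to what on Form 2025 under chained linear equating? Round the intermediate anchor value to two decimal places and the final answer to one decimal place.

Form 2024 → anchor (Cohort 1): v = (4.5/3.5)(20 − 19.6) + 15.8 = 16.31
anchor → Form 2025 (Cohort 2): y = (4.1/4.1)(16.31 − 16.0) + 18.2 = 18.5

18.5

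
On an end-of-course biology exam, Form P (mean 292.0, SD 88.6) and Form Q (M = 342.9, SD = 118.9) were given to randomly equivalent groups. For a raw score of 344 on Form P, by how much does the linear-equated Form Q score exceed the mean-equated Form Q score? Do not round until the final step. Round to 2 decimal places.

17.78

Mean-equated: 344 + (342.9 − 292.0) = 394.90
Linear-equated: (118.9/88.6)(344 − 292.0) + 342.9 = 412.683
Difference = 412.683 − 394.90 = 17.78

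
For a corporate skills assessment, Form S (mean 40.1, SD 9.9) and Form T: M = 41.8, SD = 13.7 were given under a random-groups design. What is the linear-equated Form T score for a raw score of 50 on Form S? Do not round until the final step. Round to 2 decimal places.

55.50

Linear equating: y = (SD_Y/SD_X)(x − M_X) + M_Y
y = (13.7/9.9)(50 − 40.1) + 41.8
y = 1.383838 × 9.9 + 41.8 = 13.7000 + 41.8 = 55.50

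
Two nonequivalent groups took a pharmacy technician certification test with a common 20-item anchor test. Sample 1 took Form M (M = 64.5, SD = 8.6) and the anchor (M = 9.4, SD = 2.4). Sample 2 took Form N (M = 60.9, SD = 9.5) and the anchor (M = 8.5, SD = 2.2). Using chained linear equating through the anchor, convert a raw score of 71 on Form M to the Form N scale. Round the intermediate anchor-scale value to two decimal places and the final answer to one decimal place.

Form M → anchor (Sample 1): v = (2.4/8.6)(71 − 64.5) + 9.4 = 11.21
anchor → Form N (Sample 2): y = (9.5/2.2)(11.21 − 8.5) + 60.9 = 72.6

72.6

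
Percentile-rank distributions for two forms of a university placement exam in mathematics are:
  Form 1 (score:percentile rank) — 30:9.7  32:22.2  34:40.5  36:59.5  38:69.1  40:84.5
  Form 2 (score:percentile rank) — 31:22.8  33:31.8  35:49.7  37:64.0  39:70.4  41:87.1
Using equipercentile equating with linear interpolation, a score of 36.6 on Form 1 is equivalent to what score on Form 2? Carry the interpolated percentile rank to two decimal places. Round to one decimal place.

PR of 36.6 on Form 1: 59.5 + (36.6 − 36)/(38 − 36) × (69.1 − 59.5) = 62.38
On Form 2, PR 62.38 falls between score 35 (PR 49.7) and 37 (PR 64.0).
Interpolate: 35 + (62.38 − 49.7)/(64.0 − 49.7) × (37 − 35) = 36.8

36.8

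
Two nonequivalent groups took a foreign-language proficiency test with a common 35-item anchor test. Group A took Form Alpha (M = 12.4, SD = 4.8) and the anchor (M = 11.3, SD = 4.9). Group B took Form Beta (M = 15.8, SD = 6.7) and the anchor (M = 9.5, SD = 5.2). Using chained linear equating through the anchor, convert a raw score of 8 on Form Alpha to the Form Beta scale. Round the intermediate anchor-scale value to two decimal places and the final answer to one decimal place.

12.3

Form Alpha → anchor (Group A): v = (4.9/4.8)(8 − 12.4) + 11.3 = 6.81
anchor → Form Beta (Group B): y = (6.7/5.2)(6.81 − 9.5) + 15.8 = 12.3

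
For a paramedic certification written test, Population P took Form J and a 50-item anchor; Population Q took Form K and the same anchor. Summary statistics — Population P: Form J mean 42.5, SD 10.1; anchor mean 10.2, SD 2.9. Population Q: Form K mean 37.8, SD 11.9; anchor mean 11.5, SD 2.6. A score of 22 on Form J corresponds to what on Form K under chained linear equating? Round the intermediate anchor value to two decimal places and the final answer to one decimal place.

Form J → anchor (Population P): v = (2.9/10.1)(22 − 42.5) + 10.2 = 4.31
anchor → Form K (Population Q): y = (11.9/2.6)(4.31 − 11.5) + 37.8 = 4.9

4.9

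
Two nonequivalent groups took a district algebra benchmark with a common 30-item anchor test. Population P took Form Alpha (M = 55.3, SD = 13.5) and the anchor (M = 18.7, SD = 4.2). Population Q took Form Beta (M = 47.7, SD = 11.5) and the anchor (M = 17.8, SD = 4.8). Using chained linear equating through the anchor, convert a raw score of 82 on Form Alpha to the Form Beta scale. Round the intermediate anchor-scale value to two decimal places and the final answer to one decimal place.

69.8

Form Alpha → anchor (Population P): v = (4.2/13.5)(82 − 55.3) + 18.7 = 27.01
anchor → Form Beta (Population Q): y = (11.5/4.8)(27.01 − 17.8) + 47.7 = 69.8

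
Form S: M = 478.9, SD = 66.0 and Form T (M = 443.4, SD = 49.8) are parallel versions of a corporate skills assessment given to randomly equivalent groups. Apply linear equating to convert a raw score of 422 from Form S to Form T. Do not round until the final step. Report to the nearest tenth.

Linear equating: y = (SD_Y/SD_X)(x − M_X) + M_Y
y = (49.8/66.0)(422 − 478.9) + 443.4
y = 0.754545 × -56.9 + 443.4 = -42.9336 + 443.4 = 400.5

400.5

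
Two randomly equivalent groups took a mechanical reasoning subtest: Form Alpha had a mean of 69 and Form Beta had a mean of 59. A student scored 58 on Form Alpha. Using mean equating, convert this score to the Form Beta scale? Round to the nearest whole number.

Mean equating: y = x + (M_Y − M_X) = 58 + (59 − 69) = 48

48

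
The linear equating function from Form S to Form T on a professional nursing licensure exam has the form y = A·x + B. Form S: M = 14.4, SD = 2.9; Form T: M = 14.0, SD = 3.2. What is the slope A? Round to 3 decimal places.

1.103

A = SD_Y / SD_X = 3.2 / 2.9 = 1.103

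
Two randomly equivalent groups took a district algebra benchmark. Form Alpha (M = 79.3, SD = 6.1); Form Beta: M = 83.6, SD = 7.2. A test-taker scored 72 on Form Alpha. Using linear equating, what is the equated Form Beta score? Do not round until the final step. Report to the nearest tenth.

75.0

Linear equating: y = (SD_Y/SD_X)(x − M_X) + M_Y
y = (7.2/6.1)(72 − 79.3) + 83.6
y = 1.180328 × -7.3 + 83.6 = -8.6164 + 83.6 = 75.0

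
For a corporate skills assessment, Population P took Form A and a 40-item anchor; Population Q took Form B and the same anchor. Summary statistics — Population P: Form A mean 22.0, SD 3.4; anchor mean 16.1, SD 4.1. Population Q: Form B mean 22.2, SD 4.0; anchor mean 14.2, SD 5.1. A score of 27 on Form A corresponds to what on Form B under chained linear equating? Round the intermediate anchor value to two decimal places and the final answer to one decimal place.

Form A → anchor (Population P): v = (4.1/3.4)(27 − 22.0) + 16.1 = 22.13
anchor → Form B (Population Q): y = (4.0/5.1)(22.13 − 14.2) + 22.2 = 28.4

28.4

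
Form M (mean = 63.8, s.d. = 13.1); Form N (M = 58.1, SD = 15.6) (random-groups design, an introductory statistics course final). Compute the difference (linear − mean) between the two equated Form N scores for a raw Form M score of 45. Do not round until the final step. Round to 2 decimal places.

-3.59

Mean-equated: 45 + (58.1 − 63.8) = 39.30
Linear-equated: (15.6/13.1)(45 − 63.8) + 58.1 = 35.712
Difference = 35.712 − 39.30 = -3.59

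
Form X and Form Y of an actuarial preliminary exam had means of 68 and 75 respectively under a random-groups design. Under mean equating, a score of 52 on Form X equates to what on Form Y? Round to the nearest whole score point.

59

Mean equating: y = x + (M_Y − M_X) = 52 + (75 − 68) = 59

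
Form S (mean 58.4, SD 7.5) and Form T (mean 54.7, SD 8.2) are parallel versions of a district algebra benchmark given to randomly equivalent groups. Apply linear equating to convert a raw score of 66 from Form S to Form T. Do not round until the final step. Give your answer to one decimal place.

63.0

Linear equating: y = (SD_Y/SD_X)(x − M_X) + M_Y
y = (8.2/7.5)(66 − 58.4) + 54.7
y = 1.093333 × 7.6 + 54.7 = 8.3093 + 54.7 = 63.0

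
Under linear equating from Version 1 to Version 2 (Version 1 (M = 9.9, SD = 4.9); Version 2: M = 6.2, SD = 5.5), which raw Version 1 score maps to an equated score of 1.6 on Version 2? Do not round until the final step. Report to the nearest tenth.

5.8

Invert y = (SD_Y/SD_X)(x − M_X) + M_Y:
x = (SD_X/SD_Y)(y − M_Y) + M_X = (4.9/5.5)(1.6 − 6.2) + 9.9
x = 0.890909 × -4.600 + 9.9 = 5.8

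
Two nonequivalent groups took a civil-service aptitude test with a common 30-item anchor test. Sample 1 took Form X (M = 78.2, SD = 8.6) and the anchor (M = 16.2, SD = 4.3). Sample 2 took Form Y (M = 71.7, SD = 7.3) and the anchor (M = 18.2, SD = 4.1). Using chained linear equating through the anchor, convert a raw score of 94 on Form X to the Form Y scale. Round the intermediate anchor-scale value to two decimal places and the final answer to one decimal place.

Form X → anchor (Sample 1): v = (4.3/8.6)(94 − 78.2) + 16.2 = 24.10
anchor → Form Y (Sample 2): y = (7.3/4.1)(24.10 − 18.2) + 71.7 = 82.2

82.2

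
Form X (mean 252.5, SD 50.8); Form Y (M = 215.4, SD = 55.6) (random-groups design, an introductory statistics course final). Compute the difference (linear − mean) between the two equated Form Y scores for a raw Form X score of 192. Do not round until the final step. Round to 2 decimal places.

Mean-equated: 192 + (215.4 − 252.5) = 154.90
Linear-equated: (55.6/50.8)(192 − 252.5) + 215.4 = 149.183
Difference = 149.183 − 154.90 = -5.72

-5.72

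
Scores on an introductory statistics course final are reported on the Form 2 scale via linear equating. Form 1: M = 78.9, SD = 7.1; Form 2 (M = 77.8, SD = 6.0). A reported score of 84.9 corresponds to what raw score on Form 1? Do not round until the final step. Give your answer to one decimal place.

87.3

Invert y = (SD_Y/SD_X)(x − M_X) + M_Y:
x = (SD_X/SD_Y)(y − M_Y) + M_X = (7.1/6.0)(84.9 − 77.8) + 78.9
x = 1.183333 × 7.100 + 78.9 = 87.3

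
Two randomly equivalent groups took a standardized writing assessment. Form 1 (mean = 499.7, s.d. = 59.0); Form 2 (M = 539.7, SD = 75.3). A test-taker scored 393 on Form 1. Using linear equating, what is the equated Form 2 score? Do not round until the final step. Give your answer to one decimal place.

403.5

Linear equating: y = (SD_Y/SD_X)(x − M_X) + M_Y
y = (75.3/59.0)(393 − 499.7) + 539.7
y = 1.276271 × -106.7 + 539.7 = -136.1781 + 539.7 = 403.5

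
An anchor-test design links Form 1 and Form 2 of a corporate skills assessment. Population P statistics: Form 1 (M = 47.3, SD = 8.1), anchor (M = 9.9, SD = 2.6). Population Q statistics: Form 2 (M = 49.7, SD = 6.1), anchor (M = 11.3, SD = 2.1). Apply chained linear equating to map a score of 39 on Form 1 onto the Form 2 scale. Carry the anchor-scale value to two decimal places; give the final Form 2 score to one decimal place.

Form 1 → anchor (Population P): v = (2.6/8.1)(39 − 47.3) + 9.9 = 7.24
anchor → Form 2 (Population Q): y = (6.1/2.1)(7.24 − 11.3) + 49.7 = 37.9

37.9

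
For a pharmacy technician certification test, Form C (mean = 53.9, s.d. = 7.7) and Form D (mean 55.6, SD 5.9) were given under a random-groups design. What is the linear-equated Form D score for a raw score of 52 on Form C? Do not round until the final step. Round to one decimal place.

54.1

Linear equating: y = (SD_Y/SD_X)(x − M_X) + M_Y
y = (5.9/7.7)(52 − 53.9) + 55.6
y = 0.766234 × -1.9 + 55.6 = -1.4558 + 55.6 = 54.1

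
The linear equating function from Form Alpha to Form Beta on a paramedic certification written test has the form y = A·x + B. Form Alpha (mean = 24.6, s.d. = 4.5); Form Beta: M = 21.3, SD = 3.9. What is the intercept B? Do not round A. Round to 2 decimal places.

-0.02

A = SD_Y / SD_X = 3.9 / 4.5 = 0.866667
B = M_Y − A·M_X = 21.3 − 0.866667 × 24.6 = -0.02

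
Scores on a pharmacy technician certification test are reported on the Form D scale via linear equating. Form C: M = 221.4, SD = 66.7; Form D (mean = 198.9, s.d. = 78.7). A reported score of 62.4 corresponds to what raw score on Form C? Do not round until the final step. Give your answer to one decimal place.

105.7

Invert y = (SD_Y/SD_X)(x − M_X) + M_Y:
x = (SD_X/SD_Y)(y − M_Y) + M_X = (66.7/78.7)(62.4 − 198.9) + 221.4
x = 0.847522 × -136.500 + 221.4 = 105.7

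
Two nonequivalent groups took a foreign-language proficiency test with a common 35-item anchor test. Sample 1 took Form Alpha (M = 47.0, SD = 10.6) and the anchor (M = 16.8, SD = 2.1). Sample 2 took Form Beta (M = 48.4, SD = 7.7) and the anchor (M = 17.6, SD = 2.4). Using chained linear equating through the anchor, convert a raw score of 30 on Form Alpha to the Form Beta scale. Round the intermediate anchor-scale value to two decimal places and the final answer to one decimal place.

Form Alpha → anchor (Sample 1): v = (2.1/10.6)(30 − 47.0) + 16.8 = 13.43
anchor → Form Beta (Sample 2): y = (7.7/2.4)(13.43 − 17.6) + 48.4 = 35.0

35.0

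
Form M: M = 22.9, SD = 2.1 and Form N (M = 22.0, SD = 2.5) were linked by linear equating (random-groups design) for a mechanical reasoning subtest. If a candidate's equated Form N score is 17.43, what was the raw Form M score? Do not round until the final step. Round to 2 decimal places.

Invert y = (SD_Y/SD_X)(x − M_X) + M_Y:
x = (SD_X/SD_Y)(y − M_Y) + M_X = (2.1/2.5)(17.43 − 22.0) + 22.9
x = 0.840000 × -4.570 + 22.9 = 19.06

19.06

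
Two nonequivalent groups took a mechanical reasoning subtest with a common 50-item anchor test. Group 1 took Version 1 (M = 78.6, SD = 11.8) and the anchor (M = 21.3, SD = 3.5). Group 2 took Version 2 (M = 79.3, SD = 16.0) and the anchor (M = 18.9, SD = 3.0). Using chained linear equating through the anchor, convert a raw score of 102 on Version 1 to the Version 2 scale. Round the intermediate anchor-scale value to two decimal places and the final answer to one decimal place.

129.1

Version 1 → anchor (Group 1): v = (3.5/11.8)(102 − 78.6) + 21.3 = 28.24
anchor → Version 2 (Group 2): y = (16.0/3.0)(28.24 − 18.9) + 79.3 = 129.1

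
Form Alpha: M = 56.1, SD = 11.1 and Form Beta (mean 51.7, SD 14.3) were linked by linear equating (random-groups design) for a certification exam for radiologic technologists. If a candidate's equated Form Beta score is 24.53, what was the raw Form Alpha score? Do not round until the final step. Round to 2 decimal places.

35.01

Invert y = (SD_Y/SD_X)(x − M_X) + M_Y:
x = (SD_X/SD_Y)(y − M_Y) + M_X = (11.1/14.3)(24.53 − 51.7) + 56.1
x = 0.776224 × -27.170 + 56.1 = 35.01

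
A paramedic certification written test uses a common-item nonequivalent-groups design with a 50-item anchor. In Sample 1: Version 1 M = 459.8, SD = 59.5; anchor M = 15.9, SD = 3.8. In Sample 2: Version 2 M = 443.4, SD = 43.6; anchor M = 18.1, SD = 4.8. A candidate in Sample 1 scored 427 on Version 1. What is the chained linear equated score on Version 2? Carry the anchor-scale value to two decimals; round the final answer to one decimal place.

404.4

Version 1 → anchor (Sample 1): v = (3.8/59.5)(427 − 459.8) + 15.9 = 13.81
anchor → Version 2 (Sample 2): y = (43.6/4.8)(13.81 − 18.1) + 443.4 = 404.4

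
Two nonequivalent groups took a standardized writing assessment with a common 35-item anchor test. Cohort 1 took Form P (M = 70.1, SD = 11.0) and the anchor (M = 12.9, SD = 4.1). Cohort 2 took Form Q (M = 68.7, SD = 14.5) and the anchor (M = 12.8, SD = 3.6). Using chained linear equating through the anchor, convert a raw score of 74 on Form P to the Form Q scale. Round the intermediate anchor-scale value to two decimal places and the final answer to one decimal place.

Form P → anchor (Cohort 1): v = (4.1/11.0)(74 − 70.1) + 12.9 = 14.35
anchor → Form Q (Cohort 2): y = (14.5/3.6)(14.35 − 12.8) + 68.7 = 74.9

74.9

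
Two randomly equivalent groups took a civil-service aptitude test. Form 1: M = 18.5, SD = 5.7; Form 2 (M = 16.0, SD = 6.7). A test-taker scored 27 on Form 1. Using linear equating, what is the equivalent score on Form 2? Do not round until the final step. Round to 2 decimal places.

25.99

Linear equating: y = (SD_Y/SD_X)(x − M_X) + M_Y
y = (6.7/5.7)(27 − 18.5) + 16.0
y = 1.175439 × 8.5 + 16.0 = 9.9912 + 16.0 = 25.99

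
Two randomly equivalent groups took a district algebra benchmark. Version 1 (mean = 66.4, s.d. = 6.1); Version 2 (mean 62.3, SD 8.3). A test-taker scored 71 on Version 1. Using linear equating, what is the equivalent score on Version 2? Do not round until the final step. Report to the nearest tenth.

Linear equating: y = (SD_Y/SD_X)(x − M_X) + M_Y
y = (8.3/6.1)(71 − 66.4) + 62.3
y = 1.360656 × 4.6 + 62.3 = 6.2590 + 62.3 = 68.6

68.6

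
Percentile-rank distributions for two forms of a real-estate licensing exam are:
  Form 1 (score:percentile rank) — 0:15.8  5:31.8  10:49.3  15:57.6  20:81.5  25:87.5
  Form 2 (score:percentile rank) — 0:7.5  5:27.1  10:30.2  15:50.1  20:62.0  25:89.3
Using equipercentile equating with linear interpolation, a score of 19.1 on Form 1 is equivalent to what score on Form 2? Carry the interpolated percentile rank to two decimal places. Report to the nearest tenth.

PR of 19.1 on Form 1: 57.6 + (19.1 − 15)/(20 − 15) × (81.5 − 57.6) = 77.20
On Form 2, PR 77.20 falls between score 20 (PR 62.0) and 25 (PR 89.3).
Interpolate: 20 + (77.20 − 62.0)/(89.3 − 62.0) × (25 − 20) = 22.8

22.8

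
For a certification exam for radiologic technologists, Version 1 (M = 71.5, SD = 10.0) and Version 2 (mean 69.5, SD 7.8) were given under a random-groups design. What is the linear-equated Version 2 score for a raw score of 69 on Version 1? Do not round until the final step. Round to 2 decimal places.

67.55

Linear equating: y = (SD_Y/SD_X)(x − M_X) + M_Y
y = (7.8/10.0)(69 − 71.5) + 69.5
y = 0.780000 × -2.5 + 69.5 = -1.9500 + 69.5 = 67.55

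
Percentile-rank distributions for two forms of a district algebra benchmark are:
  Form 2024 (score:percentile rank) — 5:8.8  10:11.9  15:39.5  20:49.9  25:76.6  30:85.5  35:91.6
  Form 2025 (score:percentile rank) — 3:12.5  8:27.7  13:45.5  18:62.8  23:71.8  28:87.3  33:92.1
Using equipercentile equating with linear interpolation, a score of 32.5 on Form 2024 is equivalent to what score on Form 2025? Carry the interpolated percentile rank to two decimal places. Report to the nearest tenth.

29.3

PR of 32.5 on Form 2024: 85.5 + (32.5 − 30)/(35 − 30) × (91.6 − 85.5) = 88.55
On Form 2025, PR 88.55 falls between score 28 (PR 87.3) and 33 (PR 92.1).
Interpolate: 28 + (88.55 − 87.3)/(92.1 − 87.3) × (33 − 28) = 29.3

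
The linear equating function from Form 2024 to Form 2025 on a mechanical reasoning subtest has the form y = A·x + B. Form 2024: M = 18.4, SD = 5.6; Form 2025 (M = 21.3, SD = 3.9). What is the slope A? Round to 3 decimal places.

0.696

A = SD_Y / SD_X = 3.9 / 5.6 = 0.696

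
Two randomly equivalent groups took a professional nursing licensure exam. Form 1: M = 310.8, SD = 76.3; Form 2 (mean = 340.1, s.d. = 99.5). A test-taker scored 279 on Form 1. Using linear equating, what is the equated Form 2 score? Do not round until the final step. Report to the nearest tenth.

298.6

Linear equating: y = (SD_Y/SD_X)(x − M_X) + M_Y
y = (99.5/76.3)(279 − 310.8) + 340.1
y = 1.304063 × -31.8 + 340.1 = -41.4692 + 340.1 = 298.6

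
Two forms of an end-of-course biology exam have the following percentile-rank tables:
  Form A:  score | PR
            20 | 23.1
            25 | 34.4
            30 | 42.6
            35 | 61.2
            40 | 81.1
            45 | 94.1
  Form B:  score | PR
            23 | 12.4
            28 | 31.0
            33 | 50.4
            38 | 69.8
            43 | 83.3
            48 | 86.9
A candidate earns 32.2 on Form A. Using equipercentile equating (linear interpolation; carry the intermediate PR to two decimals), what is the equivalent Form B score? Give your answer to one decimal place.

PR of 32.2 on Form A: 42.6 + (32.2 − 30)/(35 − 30) × (61.2 − 42.6) = 50.78
On Form B, PR 50.78 falls between score 33 (PR 50.4) and 38 (PR 69.8).
Interpolate: 33 + (50.78 − 50.4)/(69.8 − 50.4) × (38 − 33) = 33.1

33.1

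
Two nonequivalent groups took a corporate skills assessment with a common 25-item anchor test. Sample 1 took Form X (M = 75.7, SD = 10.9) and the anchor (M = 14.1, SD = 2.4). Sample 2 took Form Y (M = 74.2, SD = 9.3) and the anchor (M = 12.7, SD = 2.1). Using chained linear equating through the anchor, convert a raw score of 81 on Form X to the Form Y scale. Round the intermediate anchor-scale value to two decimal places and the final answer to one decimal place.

85.6

Form X → anchor (Sample 1): v = (2.4/10.9)(81 − 75.7) + 14.1 = 15.27
anchor → Form Y (Sample 2): y = (9.3/2.1)(15.27 − 12.7) + 74.2 = 85.6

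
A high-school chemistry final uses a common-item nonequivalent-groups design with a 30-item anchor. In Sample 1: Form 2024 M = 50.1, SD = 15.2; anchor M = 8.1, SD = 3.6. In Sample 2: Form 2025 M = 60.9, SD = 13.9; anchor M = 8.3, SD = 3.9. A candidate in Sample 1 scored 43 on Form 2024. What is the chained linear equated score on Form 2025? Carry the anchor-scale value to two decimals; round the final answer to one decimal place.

Form 2024 → anchor (Sample 1): v = (3.6/15.2)(43 − 50.1) + 8.1 = 6.42
anchor → Form 2025 (Sample 2): y = (13.9/3.9)(6.42 − 8.3) + 60.9 = 54.2

54.2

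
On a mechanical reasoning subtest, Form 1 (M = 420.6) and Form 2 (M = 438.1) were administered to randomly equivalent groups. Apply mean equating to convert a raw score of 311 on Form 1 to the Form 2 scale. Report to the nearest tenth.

328.5

Mean equating: y = x + (M_Y − M_X) = 311 + (438.1 − 420.6) = 328.5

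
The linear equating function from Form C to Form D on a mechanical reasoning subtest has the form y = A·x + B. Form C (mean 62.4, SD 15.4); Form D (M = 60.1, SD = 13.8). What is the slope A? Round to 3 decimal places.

0.896

A = SD_Y / SD_X = 13.8 / 15.4 = 0.896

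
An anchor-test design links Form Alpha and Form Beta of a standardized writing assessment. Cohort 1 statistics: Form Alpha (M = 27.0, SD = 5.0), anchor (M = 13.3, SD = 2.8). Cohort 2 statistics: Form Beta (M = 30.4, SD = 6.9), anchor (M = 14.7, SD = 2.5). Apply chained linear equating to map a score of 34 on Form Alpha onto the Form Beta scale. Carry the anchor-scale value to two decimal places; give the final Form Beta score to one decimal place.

Form Alpha → anchor (Cohort 1): v = (2.8/5.0)(34 − 27.0) + 13.3 = 17.22
anchor → Form Beta (Cohort 2): y = (6.9/2.5)(17.22 − 14.7) + 30.4 = 37.4

37.4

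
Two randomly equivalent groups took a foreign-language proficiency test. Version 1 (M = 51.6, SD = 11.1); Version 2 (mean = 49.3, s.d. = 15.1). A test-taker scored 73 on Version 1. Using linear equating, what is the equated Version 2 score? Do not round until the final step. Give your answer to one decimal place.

Linear equating: y = (SD_Y/SD_X)(x − M_X) + M_Y
y = (15.1/11.1)(73 − 51.6) + 49.3
y = 1.360360 × 21.4 + 49.3 = 29.1117 + 49.3 = 78.4

78.4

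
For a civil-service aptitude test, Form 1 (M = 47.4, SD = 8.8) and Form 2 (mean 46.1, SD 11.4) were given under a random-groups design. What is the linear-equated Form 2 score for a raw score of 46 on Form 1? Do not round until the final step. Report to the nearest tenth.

44.3

Linear equating: y = (SD_Y/SD_X)(x − M_X) + M_Y
y = (11.4/8.8)(46 − 47.4) + 46.1
y = 1.295455 × -1.4 + 46.1 = -1.8136 + 46.1 = 44.3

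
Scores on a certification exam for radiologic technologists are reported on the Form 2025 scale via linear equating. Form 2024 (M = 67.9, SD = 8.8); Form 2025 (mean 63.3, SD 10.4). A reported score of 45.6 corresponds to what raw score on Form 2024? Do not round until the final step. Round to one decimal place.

Invert y = (SD_Y/SD_X)(x − M_X) + M_Y:
x = (SD_X/SD_Y)(y − M_Y) + M_X = (8.8/10.4)(45.6 − 63.3) + 67.9
x = 0.846154 × -17.700 + 67.9 = 52.9

52.9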